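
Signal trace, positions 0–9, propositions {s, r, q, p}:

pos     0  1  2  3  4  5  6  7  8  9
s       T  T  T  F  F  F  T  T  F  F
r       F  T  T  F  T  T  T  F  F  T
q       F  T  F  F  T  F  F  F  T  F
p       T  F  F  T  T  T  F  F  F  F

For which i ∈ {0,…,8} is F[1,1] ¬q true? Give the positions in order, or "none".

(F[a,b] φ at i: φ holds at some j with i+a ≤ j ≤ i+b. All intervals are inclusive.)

Evaluate at each i in [0,8]:
  i=0: ✗ (none in [1,1])
  i=1: ✓ (witness j=2)
  i=2: ✓ (witness j=3)
  i=3: ✗ (none in [4,4])
  i=4: ✓ (witness j=5)
  i=5: ✓ (witness j=6)
  i=6: ✓ (witness j=7)
  i=7: ✗ (none in [8,8])
  i=8: ✓ (witness j=9)

1, 2, 4, 5, 6, 8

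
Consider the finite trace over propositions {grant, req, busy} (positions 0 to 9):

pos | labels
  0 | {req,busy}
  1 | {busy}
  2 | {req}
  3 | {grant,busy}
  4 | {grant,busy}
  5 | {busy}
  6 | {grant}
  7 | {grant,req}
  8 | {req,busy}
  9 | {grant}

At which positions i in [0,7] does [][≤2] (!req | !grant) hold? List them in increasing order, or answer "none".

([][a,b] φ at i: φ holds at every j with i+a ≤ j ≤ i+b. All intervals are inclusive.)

0, 1, 2, 3, 4

Evaluate at each i in [0,7]:
  i=0: ✓ (all of [0,2])
  i=1: ✓ (all of [1,3])
  i=2: ✓ (all of [2,4])
  i=3: ✓ (all of [3,5])
  i=4: ✓ (all of [4,6])
  i=5: ✗ (fails at j=7)
  i=6: ✗ (fails at j=7)
  i=7: ✗ (fails at j=7)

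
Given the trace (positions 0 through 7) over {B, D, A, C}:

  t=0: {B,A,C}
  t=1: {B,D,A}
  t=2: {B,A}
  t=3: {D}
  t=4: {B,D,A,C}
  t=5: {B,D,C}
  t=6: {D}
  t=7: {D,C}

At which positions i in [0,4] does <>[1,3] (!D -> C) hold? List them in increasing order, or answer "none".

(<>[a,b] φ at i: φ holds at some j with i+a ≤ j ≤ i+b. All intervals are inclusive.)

Evaluate at each i in [0,4]:
  i=0: ✓ (witness j=1)
  i=1: ✓ (witness j=3)
  i=2: ✓ (witness j=3)
  i=3: ✓ (witness j=4)
  i=4: ✓ (witness j=5)

0, 1, 2, 3, 4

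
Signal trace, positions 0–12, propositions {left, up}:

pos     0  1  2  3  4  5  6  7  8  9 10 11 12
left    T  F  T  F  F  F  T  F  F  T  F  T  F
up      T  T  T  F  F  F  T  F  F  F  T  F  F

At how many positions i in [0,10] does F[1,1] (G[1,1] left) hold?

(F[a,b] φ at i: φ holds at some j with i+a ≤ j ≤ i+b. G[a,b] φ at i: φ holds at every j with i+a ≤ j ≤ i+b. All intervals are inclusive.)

4

Evaluate at each i in [0,10]:
  i=0: ✓ (witness j=1)
  i=1: ✗ (none in [2,2])
  i=2: ✗ (none in [3,3])
  i=3: ✗ (none in [4,4])
  i=4: ✓ (witness j=5)
  i=5: ✗ (none in [6,6])
  i=6: ✗ (none in [7,7])
  i=7: ✓ (witness j=8)
  i=8: ✗ (none in [9,9])
  i=9: ✓ (witness j=10)
  i=10: ✗ (none in [11,11])
Positions where it holds: {0, 4, 7, 9} → 4.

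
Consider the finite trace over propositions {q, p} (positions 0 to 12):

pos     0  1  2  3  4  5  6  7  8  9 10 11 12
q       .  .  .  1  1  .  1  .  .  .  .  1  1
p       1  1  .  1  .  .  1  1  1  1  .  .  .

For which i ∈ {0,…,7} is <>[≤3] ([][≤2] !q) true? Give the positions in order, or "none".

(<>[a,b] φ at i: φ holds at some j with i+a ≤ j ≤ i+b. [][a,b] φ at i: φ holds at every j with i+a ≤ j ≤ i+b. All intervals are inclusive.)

Evaluate at each i in [0,7]:
  i=0: ✓ (witness j=0)
  i=1: ✗ (none in [1,4])
  i=2: ✗ (none in [2,5])
  i=3: ✗ (none in [3,6])
  i=4: ✓ (witness j=7)
  i=5: ✓ (witness j=7)
  i=6: ✓ (witness j=7)
  i=7: ✓ (witness j=7)

0, 4, 5, 6, 7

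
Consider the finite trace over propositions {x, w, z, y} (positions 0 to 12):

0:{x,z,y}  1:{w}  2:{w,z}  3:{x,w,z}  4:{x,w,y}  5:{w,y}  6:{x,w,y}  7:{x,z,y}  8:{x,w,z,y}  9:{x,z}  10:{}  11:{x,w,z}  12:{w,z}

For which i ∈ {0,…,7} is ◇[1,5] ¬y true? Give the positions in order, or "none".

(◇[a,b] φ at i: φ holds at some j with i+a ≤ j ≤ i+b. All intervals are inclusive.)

Evaluate at each i in [0,7]:
  i=0: ✓ (witness j=1)
  i=1: ✓ (witness j=2)
  i=2: ✓ (witness j=3)
  i=3: ✗ (none in [4,8])
  i=4: ✓ (witness j=9)
  i=5: ✓ (witness j=9)
  i=6: ✓ (witness j=9)
  i=7: ✓ (witness j=9)

0, 1, 2, 4, 5, 6, 7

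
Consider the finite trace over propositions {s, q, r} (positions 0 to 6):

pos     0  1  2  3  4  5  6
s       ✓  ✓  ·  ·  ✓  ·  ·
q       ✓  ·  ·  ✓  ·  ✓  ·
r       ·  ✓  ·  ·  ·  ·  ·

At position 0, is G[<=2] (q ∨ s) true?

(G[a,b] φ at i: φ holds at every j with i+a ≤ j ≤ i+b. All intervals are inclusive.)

Does not hold

Check (q ∨ s) at every j in [0,2]:
  j=0: true
  j=1: true
  j=2: false
Fails at j=2 → formula fails.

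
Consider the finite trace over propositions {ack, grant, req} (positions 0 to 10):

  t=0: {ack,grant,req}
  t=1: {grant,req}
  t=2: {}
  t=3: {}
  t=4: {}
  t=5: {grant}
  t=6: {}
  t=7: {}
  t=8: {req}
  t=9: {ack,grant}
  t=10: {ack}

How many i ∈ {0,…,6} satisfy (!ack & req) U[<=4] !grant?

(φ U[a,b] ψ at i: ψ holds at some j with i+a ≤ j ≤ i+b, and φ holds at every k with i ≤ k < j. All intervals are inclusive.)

5

Evaluate at each i in [0,6]:
  i=0: ✗ (lhs fails at k=0 before rhs at j=2)
  i=1: ✓ (rhs at j=2; lhs holds on [1,1])
  i=2: ✓ (rhs at j=2)
  i=3: ✓ (rhs at j=3)
  i=4: ✓ (rhs at j=4)
  i=5: ✗ (lhs fails at k=5 before rhs at j=6)
  i=6: ✓ (rhs at j=6)
Positions where it holds: {1, 2, 3, 4, 6} → 5.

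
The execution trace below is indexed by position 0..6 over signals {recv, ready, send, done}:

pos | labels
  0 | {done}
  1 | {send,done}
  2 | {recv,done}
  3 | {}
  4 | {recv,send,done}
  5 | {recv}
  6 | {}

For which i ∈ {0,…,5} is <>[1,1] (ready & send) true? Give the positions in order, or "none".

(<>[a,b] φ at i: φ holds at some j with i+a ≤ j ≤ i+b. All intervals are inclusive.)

none

Evaluate at each i in [0,5]:
  i=0: ✗ (none in [1,1])
  i=1: ✗ (none in [2,2])
  i=2: ✗ (none in [3,3])
  i=3: ✗ (none in [4,4])
  i=4: ✗ (none in [5,5])
  i=5: ✗ (none in [6,6])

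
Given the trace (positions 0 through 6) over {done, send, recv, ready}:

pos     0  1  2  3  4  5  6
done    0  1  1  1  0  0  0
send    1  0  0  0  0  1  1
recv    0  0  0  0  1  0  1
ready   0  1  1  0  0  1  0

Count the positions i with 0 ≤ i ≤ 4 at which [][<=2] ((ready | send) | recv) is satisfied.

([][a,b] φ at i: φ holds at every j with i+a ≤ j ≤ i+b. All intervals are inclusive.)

Evaluate at each i in [0,4]:
  i=0: ✓ (all of [0,2])
  i=1: ✗ (fails at j=3)
  i=2: ✗ (fails at j=3)
  i=3: ✗ (fails at j=3)
  i=4: ✓ (all of [4,6])
Positions where it holds: {0, 4} → 2.

2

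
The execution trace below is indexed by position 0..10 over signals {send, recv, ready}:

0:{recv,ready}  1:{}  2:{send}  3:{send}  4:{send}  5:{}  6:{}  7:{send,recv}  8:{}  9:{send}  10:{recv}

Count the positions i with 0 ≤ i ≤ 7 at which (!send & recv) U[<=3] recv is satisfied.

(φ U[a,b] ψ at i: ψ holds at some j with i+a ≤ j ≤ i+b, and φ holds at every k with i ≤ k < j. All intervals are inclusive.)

2

Evaluate at each i in [0,7]:
  i=0: ✓ (rhs at j=0)
  i=1: ✗ (no rhs in [1,4])
  i=2: ✗ (no rhs in [2,5])
  i=3: ✗ (no rhs in [3,6])
  i=4: ✗ (lhs fails at k=4 before rhs at j=7)
  i=5: ✗ (lhs fails at k=5 before rhs at j=7)
  i=6: ✗ (lhs fails at k=6 before rhs at j=7)
  i=7: ✓ (rhs at j=7)
Positions where it holds: {0, 7} → 2.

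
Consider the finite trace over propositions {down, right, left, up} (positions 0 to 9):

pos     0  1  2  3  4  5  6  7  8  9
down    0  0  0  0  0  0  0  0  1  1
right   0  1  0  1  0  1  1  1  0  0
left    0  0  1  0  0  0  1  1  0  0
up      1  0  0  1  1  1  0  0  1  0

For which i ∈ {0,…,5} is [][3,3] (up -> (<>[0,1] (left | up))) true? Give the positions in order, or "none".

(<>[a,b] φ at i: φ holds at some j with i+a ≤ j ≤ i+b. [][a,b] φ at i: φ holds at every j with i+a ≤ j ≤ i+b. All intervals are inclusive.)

Evaluate at each i in [0,5]:
  i=0: ✓ (all of [3,3])
  i=1: ✓ (all of [4,4])
  i=2: ✓ (all of [5,5])
  i=3: ✓ (all of [6,6])
  i=4: ✓ (all of [7,7])
  i=5: ✓ (all of [8,8])

0, 1, 2, 3, 4, 5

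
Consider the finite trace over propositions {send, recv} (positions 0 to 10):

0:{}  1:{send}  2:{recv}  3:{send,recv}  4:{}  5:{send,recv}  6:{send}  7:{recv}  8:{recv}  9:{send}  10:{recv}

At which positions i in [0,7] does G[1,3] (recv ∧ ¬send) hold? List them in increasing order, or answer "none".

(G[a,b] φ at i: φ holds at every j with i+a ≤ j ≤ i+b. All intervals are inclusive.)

Evaluate at each i in [0,7]:
  i=0: ✗ (fails at j=1)
  i=1: ✗ (fails at j=3)
  i=2: ✗ (fails at j=3)
  i=3: ✗ (fails at j=4)
  i=4: ✗ (fails at j=5)
  i=5: ✗ (fails at j=6)
  i=6: ✗ (fails at j=9)
  i=7: ✗ (fails at j=9)

none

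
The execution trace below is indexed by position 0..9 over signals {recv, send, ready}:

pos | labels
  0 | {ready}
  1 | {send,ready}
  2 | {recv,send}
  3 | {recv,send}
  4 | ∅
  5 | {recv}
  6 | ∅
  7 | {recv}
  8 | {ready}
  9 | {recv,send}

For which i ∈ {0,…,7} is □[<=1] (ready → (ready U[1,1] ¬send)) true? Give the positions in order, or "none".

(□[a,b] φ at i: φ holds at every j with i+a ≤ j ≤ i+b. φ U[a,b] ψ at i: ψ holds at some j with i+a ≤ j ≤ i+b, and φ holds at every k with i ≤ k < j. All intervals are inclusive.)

2, 3, 4, 5, 6

Evaluate at each i in [0,7]:
  i=0: ✗ (fails at j=0)
  i=1: ✗ (fails at j=1)
  i=2: ✓ (all of [2,3])
  i=3: ✓ (all of [3,4])
  i=4: ✓ (all of [4,5])
  i=5: ✓ (all of [5,6])
  i=6: ✓ (all of [6,7])
  i=7: ✗ (fails at j=8)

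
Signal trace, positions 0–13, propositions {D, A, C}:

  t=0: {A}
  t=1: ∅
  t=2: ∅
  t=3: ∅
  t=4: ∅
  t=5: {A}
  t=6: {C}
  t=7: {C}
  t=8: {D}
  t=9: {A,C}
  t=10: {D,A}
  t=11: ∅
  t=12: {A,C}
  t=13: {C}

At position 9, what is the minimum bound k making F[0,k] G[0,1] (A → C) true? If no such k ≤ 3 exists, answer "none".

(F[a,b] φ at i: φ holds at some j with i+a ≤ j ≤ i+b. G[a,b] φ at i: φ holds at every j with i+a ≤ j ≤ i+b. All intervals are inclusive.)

2

Scan j = 9,10,… for G[0,1] (A → C):
  j=9: fails
  j=10: fails
  j=11: holds
First hit at j=11, so smallest k = 11-9 = 2.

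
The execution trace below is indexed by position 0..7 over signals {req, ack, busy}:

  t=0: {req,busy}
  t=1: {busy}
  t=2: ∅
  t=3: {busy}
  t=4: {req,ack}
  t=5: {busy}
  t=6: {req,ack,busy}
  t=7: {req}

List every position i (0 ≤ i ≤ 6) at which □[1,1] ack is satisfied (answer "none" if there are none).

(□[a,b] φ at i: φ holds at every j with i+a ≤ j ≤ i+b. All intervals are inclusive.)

Evaluate at each i in [0,6]:
  i=0: ✗ (fails at j=1)
  i=1: ✗ (fails at j=2)
  i=2: ✗ (fails at j=3)
  i=3: ✓ (all of [4,4])
  i=4: ✗ (fails at j=5)
  i=5: ✓ (all of [6,6])
  i=6: ✗ (fails at j=7)

3, 5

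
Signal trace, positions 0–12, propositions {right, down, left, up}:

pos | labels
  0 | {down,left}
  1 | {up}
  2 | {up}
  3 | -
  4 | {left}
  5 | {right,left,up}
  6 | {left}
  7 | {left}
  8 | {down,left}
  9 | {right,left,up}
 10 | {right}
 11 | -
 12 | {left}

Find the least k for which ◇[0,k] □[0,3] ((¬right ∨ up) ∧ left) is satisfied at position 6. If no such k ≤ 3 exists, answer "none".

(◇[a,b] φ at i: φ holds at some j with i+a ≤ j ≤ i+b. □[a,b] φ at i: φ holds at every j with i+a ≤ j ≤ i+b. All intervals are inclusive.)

0

Scan j = 6,7,… for □[0,3] ((¬right ∨ up) ∧ left):
  j=6: holds
First hit at j=6, so smallest k = 6-6 = 0.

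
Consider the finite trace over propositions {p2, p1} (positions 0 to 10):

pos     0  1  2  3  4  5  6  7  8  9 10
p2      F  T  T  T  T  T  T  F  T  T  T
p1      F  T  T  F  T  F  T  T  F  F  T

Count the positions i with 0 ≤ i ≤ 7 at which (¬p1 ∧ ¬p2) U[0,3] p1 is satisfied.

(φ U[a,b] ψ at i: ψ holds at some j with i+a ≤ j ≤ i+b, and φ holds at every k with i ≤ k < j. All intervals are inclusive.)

6

Evaluate at each i in [0,7]:
  i=0: ✓ (rhs at j=1; lhs holds on [0,0])
  i=1: ✓ (rhs at j=1)
  i=2: ✓ (rhs at j=2)
  i=3: ✗ (lhs fails at k=3 before rhs at j=4)
  i=4: ✓ (rhs at j=4)
  i=5: ✗ (lhs fails at k=5 before rhs at j=6)
  i=6: ✓ (rhs at j=6)
  i=7: ✓ (rhs at j=7)
Positions where it holds: {0, 1, 2, 4, 6, 7} → 6.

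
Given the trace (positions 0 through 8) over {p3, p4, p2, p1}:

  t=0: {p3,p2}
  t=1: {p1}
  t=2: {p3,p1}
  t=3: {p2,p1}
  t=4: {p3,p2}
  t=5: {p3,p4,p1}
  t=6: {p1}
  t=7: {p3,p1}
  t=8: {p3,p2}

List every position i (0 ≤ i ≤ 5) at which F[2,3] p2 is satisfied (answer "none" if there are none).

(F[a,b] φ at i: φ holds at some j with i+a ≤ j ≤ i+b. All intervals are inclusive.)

0, 1, 2, 5

Evaluate at each i in [0,5]:
  i=0: ✓ (witness j=3)
  i=1: ✓ (witness j=3)
  i=2: ✓ (witness j=4)
  i=3: ✗ (none in [5,6])
  i=4: ✗ (none in [6,7])
  i=5: ✓ (witness j=8)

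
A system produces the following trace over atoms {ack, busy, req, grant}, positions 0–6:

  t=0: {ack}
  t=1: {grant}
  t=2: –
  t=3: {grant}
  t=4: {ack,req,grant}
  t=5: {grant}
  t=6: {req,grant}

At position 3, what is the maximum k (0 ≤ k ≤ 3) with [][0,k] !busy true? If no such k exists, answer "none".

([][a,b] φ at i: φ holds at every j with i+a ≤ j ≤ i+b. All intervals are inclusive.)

3

!busy must hold from j=3 onward; find where it first fails.
  j=3: holds
  j=4: holds
  j=5: holds
  j=6: holds
Holds through j=6; largest k = 3.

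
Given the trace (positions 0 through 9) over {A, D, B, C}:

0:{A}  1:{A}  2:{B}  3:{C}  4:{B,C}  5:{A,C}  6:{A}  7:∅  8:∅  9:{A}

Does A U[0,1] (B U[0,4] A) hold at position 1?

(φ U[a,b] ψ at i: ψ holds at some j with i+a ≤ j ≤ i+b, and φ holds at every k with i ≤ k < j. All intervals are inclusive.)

Need some j in [1,2] with (B U[0,4] A), and A at every k in [1,j-1].
  j=1: (B U[0,4] A) holds; no prefix to check → satisfied.

True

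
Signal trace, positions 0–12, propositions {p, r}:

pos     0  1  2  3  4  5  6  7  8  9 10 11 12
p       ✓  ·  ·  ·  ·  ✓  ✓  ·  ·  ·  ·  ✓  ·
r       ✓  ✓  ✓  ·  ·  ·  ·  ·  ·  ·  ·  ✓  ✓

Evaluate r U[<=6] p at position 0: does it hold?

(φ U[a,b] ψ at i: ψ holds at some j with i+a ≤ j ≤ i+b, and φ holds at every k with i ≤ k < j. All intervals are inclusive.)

Holds

Need some j in [0,6] with p, and r at every k in [0,j-1].
  j=0: p holds; no prefix to check → satisfied.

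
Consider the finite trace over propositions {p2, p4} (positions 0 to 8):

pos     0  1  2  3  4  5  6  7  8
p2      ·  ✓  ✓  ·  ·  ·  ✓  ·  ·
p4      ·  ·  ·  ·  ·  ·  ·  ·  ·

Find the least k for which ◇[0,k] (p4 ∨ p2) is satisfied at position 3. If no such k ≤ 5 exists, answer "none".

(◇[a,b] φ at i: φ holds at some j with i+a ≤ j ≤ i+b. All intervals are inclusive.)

Scan j = 3,4,… for (p4 ∨ p2):
  j=3: fails
  j=4: fails
  j=5: fails
  j=6: holds
First hit at j=6, so smallest k = 6-3 = 3.

3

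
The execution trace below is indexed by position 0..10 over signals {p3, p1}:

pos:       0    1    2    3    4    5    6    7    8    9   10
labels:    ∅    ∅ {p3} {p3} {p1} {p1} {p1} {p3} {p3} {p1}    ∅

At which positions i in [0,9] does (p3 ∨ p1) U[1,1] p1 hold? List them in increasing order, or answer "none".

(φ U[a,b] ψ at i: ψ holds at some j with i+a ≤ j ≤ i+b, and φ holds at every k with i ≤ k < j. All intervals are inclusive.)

Evaluate at each i in [0,9]:
  i=0: ✗ (no rhs in [1,1])
  i=1: ✗ (no rhs in [2,2])
  i=2: ✗ (no rhs in [3,3])
  i=3: ✓ (rhs at j=4; lhs holds on [3,3])
  i=4: ✓ (rhs at j=5; lhs holds on [4,4])
  i=5: ✓ (rhs at j=6; lhs holds on [5,5])
  i=6: ✗ (no rhs in [7,7])
  i=7: ✗ (no rhs in [8,8])
  i=8: ✓ (rhs at j=9; lhs holds on [8,8])
  i=9: ✗ (no rhs in [10,10])

3, 4, 5, 8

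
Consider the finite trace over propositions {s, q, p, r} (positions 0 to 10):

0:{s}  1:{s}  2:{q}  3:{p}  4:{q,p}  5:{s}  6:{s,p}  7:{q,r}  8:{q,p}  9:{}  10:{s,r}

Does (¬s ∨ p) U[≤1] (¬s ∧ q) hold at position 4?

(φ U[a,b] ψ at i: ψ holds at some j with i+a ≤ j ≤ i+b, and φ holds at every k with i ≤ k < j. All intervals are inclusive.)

Need some j in [4,5] with (¬s ∧ q), and (¬s ∨ p) at every k in [4,j-1].
  j=4: (¬s ∧ q) holds; no prefix to check → satisfied.

Yes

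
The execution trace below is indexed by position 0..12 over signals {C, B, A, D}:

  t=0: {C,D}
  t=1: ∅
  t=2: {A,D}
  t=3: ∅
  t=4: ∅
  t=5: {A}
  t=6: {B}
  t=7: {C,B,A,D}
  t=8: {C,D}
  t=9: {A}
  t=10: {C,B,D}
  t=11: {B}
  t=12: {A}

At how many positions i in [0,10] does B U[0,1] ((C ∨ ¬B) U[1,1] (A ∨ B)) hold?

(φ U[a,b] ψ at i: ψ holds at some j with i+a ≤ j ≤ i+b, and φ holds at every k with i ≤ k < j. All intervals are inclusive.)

Evaluate at each i in [0,10]:
  i=0: ✗ (lhs fails at k=0 before rhs at j=1)
  i=1: ✓ (rhs at j=1)
  i=2: ✗ (no rhs in [2,3])
  i=3: ✗ (lhs fails at k=3 before rhs at j=4)
  i=4: ✓ (rhs at j=4)
  i=5: ✓ (rhs at j=5)
  i=6: ✗ (no rhs in [6,7])
  i=7: ✓ (rhs at j=8; lhs holds on [7,7])
  i=8: ✓ (rhs at j=8)
  i=9: ✓ (rhs at j=9)
  i=10: ✓ (rhs at j=10)
Positions where it holds: {1, 4, 5, 7, 8, 9, 10} → 7.

7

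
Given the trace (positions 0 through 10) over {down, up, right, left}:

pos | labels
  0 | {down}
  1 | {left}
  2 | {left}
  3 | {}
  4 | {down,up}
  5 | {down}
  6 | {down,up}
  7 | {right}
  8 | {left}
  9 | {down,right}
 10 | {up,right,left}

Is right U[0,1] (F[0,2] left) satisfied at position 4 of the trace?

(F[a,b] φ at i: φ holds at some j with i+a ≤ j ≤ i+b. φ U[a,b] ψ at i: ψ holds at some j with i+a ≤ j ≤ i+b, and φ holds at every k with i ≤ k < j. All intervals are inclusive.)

False

Need some j in [4,5] with F[0,2] left, and right at every k in [4,j-1].
  j=4: F[0,2] left — fails (none in [4,6]).
  j=5: F[0,2] left — fails (none in [5,7]).
No j in the window works → until fails.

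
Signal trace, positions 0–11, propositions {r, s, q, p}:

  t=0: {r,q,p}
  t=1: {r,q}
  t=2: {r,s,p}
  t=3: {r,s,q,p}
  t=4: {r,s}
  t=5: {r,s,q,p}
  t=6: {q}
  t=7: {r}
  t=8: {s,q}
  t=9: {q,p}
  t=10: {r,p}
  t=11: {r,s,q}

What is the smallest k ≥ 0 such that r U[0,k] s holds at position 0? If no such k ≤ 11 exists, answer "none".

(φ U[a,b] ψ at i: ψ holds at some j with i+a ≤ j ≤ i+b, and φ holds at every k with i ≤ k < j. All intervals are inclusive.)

2

Need earliest j ≥ 0 with s, and r at every k in [0,j-1].
  j=0: rhs fails.
  j=1: rhs fails.
  j=2: rhs holds; lhs holds on [0,1]. k = 2.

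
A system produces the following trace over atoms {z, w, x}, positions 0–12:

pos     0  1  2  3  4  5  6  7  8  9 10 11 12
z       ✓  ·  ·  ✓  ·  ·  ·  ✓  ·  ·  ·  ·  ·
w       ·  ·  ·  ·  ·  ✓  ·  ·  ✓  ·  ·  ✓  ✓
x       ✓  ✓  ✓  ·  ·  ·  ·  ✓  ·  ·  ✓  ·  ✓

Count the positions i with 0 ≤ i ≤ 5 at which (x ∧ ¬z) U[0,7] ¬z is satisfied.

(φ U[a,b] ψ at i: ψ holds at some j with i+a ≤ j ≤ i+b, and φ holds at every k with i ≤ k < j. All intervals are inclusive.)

Evaluate at each i in [0,5]:
  i=0: ✗ (lhs fails at k=0 before rhs at j=1)
  i=1: ✓ (rhs at j=1)
  i=2: ✓ (rhs at j=2)
  i=3: ✗ (lhs fails at k=3 before rhs at j=4)
  i=4: ✓ (rhs at j=4)
  i=5: ✓ (rhs at j=5)
Positions where it holds: {1, 2, 4, 5} → 4.

4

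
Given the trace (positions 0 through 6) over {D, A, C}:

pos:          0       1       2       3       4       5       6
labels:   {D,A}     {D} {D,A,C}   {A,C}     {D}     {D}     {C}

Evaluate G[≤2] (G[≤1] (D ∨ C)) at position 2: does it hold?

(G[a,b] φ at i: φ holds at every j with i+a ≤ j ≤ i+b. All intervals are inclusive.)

Check G[≤1] (D ∨ C) at every j in [2,4]:
  j=2: holds on [2,3]
  j=3: holds on [3,4]
  j=4: holds on [4,5]
All positions satisfy it → formula holds.

Yes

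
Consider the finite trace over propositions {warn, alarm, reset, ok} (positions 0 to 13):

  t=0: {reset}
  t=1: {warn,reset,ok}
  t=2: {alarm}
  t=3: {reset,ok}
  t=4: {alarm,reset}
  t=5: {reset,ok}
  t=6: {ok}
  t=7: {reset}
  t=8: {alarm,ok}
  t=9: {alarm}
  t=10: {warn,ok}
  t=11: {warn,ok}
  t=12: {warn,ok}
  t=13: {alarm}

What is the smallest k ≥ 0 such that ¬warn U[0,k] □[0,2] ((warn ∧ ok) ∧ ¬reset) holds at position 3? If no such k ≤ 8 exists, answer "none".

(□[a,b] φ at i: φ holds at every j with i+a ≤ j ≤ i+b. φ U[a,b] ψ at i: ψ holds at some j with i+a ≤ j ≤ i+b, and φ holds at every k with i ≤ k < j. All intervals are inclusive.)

7

Need earliest j ≥ 3 with □[0,2] ((warn ∧ ok) ∧ ¬reset), and ¬warn at every k in [3,j-1].
  j=3: rhs fails.
  j=4: rhs fails.
  j=5: rhs fails.
  j=6: rhs fails.
  j=7: rhs fails.
  j=8: rhs fails.
  j=9: rhs fails.
  j=10: rhs holds; lhs holds on [3,9]. k = 7.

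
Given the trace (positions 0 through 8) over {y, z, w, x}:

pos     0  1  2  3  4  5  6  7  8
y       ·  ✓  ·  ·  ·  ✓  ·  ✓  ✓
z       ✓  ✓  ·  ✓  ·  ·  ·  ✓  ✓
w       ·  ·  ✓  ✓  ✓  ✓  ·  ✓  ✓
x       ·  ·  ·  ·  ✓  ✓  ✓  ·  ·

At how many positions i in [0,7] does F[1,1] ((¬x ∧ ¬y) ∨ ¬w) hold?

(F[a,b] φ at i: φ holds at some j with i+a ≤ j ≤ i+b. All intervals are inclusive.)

Evaluate at each i in [0,7]:
  i=0: ✓ (witness j=1)
  i=1: ✓ (witness j=2)
  i=2: ✓ (witness j=3)
  i=3: ✗ (none in [4,4])
  i=4: ✗ (none in [5,5])
  i=5: ✓ (witness j=6)
  i=6: ✗ (none in [7,7])
  i=7: ✗ (none in [8,8])
Positions where it holds: {0, 1, 2, 5} → 4.

4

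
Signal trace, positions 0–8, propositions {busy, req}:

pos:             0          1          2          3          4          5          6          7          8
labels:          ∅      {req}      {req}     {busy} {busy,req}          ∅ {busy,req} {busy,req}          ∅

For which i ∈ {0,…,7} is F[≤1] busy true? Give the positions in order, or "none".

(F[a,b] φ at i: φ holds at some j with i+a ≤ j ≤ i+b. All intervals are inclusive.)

Evaluate at each i in [0,7]:
  i=0: ✗ (none in [0,1])
  i=1: ✗ (none in [1,2])
  i=2: ✓ (witness j=3)
  i=3: ✓ (witness j=3)
  i=4: ✓ (witness j=4)
  i=5: ✓ (witness j=6)
  i=6: ✓ (witness j=6)
  i=7: ✓ (witness j=7)

2, 3, 4, 5, 6, 7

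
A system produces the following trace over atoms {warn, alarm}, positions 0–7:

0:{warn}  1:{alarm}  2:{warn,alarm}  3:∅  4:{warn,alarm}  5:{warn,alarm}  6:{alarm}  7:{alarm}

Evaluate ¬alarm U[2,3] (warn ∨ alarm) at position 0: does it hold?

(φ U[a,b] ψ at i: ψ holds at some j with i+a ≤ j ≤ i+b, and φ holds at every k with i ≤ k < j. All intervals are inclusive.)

False

Need some j in [2,3] with (warn ∨ alarm), and ¬alarm at every k in [0,j-1].
  j=2: (warn ∨ alarm) holds, but ¬alarm fails at k=1 → not this j.
  j=3: (warn ∨ alarm) false.
No j in the window works → until fails.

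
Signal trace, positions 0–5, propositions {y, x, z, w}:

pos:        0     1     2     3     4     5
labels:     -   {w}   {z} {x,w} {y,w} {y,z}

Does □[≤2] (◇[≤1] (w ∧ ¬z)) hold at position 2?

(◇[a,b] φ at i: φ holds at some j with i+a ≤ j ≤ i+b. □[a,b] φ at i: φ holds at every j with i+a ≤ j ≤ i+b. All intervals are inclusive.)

True

Check ◇[≤1] (w ∧ ¬z) at every j in [2,4]:
  j=2: holds (witness at 3)
  j=3: holds (witness at 3)
  j=4: holds (witness at 4)
All positions satisfy it → formula holds.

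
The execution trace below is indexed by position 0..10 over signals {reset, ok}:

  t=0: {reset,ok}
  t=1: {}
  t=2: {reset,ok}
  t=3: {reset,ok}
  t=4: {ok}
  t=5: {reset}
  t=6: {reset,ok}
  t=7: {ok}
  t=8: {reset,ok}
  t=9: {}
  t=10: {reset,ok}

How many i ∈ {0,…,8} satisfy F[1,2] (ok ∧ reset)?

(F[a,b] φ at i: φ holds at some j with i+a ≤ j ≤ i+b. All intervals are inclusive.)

Evaluate at each i in [0,8]:
  i=0: ✓ (witness j=2)
  i=1: ✓ (witness j=2)
  i=2: ✓ (witness j=3)
  i=3: ✗ (none in [4,5])
  i=4: ✓ (witness j=6)
  i=5: ✓ (witness j=6)
  i=6: ✓ (witness j=8)
  i=7: ✓ (witness j=8)
  i=8: ✓ (witness j=10)
Positions where it holds: {0, 1, 2, 4, 5, 6, 7, 8} → 8.

8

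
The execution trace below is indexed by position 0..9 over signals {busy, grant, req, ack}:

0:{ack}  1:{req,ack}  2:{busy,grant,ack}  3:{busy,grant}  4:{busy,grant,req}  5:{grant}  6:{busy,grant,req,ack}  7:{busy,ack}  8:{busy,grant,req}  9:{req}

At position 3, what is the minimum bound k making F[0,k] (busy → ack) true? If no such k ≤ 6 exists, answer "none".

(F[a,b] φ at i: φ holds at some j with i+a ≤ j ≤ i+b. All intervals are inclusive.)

2

Scan j = 3,4,… for (busy → ack):
  j=3: fails
  j=4: fails
  j=5: holds
First hit at j=5, so smallest k = 5-3 = 2.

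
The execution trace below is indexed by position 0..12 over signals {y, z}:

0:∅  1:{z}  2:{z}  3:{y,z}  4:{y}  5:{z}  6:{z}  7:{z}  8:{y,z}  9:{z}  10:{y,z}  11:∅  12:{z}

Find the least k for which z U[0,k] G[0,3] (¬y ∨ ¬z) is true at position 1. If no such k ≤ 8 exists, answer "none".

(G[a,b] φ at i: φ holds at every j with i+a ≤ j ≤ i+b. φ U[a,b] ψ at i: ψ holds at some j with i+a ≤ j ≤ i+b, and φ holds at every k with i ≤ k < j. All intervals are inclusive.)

Need earliest j ≥ 1 with G[0,3] (¬y ∨ ¬z), and z at every k in [1,j-1].
  j=1: rhs fails.
  j=2: rhs fails.
  j=3: rhs fails.
  j=4: rhs holds; lhs holds on [1,3]. k = 3.

3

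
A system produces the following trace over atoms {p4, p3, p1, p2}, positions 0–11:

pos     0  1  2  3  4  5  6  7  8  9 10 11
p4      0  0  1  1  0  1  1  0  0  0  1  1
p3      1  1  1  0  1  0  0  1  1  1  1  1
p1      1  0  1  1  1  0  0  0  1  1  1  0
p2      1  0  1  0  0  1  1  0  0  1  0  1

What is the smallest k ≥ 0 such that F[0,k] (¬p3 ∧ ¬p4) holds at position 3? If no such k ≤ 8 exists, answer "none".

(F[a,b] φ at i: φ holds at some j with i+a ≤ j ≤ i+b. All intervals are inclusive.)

Scan j = 3,4,… for (¬p3 ∧ ¬p4):
  j=3: fails
  j=4: fails
  j=5: fails
  j=6: fails
  j=7: fails
  j=8: fails
  j=9: fails
  j=10: fails
  j=11: fails
No j in [3,11] satisfies it → none.

none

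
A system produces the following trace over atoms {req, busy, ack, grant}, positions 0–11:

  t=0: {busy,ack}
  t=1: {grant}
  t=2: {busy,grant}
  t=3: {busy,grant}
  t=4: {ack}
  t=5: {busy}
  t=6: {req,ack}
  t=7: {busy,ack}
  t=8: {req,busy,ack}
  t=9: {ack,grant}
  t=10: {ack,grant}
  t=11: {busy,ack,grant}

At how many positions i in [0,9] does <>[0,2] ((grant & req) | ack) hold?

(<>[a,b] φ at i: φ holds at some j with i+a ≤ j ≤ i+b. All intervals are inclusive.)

Evaluate at each i in [0,9]:
  i=0: ✓ (witness j=0)
  i=1: ✗ (none in [1,3])
  i=2: ✓ (witness j=4)
  i=3: ✓ (witness j=4)
  i=4: ✓ (witness j=4)
  i=5: ✓ (witness j=6)
  i=6: ✓ (witness j=6)
  i=7: ✓ (witness j=7)
  i=8: ✓ (witness j=8)
  i=9: ✓ (witness j=9)
Positions where it holds: {0, 2, 3, 4, 5, 6, 7, 8, 9} → 9.

9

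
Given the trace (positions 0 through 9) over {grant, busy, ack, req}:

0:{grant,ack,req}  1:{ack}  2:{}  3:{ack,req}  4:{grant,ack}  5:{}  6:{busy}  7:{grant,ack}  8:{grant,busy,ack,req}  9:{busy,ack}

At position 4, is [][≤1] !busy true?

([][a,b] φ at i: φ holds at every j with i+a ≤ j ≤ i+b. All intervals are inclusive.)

Holds

Check !busy at every j in [4,5]:
  j=4: true
  j=5: true
All positions satisfy it → formula holds.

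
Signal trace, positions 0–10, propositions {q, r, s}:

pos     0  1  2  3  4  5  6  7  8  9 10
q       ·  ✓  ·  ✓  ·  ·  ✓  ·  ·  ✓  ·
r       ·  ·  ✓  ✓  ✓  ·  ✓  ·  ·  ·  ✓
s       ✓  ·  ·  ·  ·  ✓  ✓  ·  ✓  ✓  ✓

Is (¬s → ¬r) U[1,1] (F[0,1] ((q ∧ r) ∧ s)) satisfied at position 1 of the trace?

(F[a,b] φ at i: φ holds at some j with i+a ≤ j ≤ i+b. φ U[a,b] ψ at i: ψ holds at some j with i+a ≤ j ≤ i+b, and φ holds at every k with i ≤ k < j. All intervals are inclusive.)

Need some j in [2,2] with F[0,1] ((q ∧ r) ∧ s), and (¬s → ¬r) at every k in [1,j-1].
  j=2: F[0,1] ((q ∧ r) ∧ s) — fails (none in [2,3]).
No j in the window works → until fails.

No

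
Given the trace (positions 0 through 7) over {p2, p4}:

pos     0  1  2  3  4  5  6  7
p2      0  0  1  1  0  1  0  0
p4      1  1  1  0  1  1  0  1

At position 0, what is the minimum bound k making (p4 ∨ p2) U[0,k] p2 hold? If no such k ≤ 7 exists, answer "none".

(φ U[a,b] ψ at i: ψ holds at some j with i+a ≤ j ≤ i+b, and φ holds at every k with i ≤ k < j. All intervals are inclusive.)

Need earliest j ≥ 0 with p2, and (p4 ∨ p2) at every k in [0,j-1].
  j=0: rhs fails.
  j=1: rhs fails.
  j=2: rhs holds; lhs holds on [0,1]. k = 2.

2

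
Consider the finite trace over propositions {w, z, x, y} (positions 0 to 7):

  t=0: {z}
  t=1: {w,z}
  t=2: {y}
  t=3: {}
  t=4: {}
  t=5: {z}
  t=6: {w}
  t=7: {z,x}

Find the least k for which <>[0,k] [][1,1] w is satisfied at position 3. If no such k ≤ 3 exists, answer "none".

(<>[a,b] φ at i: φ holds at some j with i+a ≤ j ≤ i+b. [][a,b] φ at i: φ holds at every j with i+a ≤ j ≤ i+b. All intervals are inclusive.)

2

Scan j = 3,4,… for [][1,1] w:
  j=3: fails
  j=4: fails
  j=5: holds
First hit at j=5, so smallest k = 5-3 = 2.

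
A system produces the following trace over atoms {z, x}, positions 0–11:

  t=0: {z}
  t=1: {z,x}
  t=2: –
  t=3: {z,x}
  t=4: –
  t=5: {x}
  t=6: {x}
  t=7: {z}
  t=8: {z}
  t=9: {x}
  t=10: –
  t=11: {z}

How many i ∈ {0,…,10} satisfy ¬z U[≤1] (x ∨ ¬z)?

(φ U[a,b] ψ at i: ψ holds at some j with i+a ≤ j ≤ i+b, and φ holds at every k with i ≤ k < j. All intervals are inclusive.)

Evaluate at each i in [0,10]:
  i=0: ✗ (lhs fails at k=0 before rhs at j=1)
  i=1: ✓ (rhs at j=1)
  i=2: ✓ (rhs at j=2)
  i=3: ✓ (rhs at j=3)
  i=4: ✓ (rhs at j=4)
  i=5: ✓ (rhs at j=5)
  i=6: ✓ (rhs at j=6)
  i=7: ✗ (no rhs in [7,8])
  i=8: ✗ (lhs fails at k=8 before rhs at j=9)
  i=9: ✓ (rhs at j=9)
  i=10: ✓ (rhs at j=10)
Positions where it holds: {1, 2, 3, 4, 5, 6, 9, 10} → 8.

8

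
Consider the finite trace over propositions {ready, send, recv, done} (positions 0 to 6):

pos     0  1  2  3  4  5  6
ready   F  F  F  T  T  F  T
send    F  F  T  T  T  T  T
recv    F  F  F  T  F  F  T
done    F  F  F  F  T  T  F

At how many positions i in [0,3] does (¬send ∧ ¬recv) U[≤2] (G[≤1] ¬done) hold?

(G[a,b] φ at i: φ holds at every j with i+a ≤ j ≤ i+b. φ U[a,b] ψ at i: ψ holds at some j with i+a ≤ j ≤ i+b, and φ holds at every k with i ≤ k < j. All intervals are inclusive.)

3

Evaluate at each i in [0,3]:
  i=0: ✓ (rhs at j=0)
  i=1: ✓ (rhs at j=1)
  i=2: ✓ (rhs at j=2)
  i=3: ✗ (no rhs in [3,5])
Positions where it holds: {0, 1, 2} → 3.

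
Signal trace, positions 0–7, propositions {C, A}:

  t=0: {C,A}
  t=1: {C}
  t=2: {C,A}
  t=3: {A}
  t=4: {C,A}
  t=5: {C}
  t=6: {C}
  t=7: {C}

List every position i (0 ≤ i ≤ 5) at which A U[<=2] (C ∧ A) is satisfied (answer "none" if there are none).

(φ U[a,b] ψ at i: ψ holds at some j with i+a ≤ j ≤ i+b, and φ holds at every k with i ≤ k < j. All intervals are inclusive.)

Evaluate at each i in [0,5]:
  i=0: ✓ (rhs at j=0)
  i=1: ✗ (lhs fails at k=1 before rhs at j=2)
  i=2: ✓ (rhs at j=2)
  i=3: ✓ (rhs at j=4; lhs holds on [3,3])
  i=4: ✓ (rhs at j=4)
  i=5: ✗ (no rhs in [5,7])

0, 2, 3, 4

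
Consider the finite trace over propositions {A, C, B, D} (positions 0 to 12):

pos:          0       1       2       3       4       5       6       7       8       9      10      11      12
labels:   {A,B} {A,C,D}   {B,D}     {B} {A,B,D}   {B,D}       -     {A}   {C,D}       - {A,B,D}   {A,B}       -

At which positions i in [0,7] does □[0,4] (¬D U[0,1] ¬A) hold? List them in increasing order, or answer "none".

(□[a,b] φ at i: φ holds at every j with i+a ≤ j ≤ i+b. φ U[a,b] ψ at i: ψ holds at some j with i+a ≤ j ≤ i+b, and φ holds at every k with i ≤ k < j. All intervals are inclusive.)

Evaluate at each i in [0,7]:
  i=0: ✗ (fails at j=0)
  i=1: ✗ (fails at j=1)
  i=2: ✗ (fails at j=4)
  i=3: ✗ (fails at j=4)
  i=4: ✗ (fails at j=4)
  i=5: ✓ (all of [5,9])
  i=6: ✗ (fails at j=10)
  i=7: ✗ (fails at j=10)

5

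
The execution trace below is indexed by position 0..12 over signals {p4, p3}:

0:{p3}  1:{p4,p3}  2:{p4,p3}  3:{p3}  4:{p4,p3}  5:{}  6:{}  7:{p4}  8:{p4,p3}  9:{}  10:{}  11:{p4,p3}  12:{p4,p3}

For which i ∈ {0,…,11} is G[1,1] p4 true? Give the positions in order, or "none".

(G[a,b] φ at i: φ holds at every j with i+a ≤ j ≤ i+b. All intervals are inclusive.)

Evaluate at each i in [0,11]:
  i=0: ✓ (all of [1,1])
  i=1: ✓ (all of [2,2])
  i=2: ✗ (fails at j=3)
  i=3: ✓ (all of [4,4])
  i=4: ✗ (fails at j=5)
  i=5: ✗ (fails at j=6)
  i=6: ✓ (all of [7,7])
  i=7: ✓ (all of [8,8])
  i=8: ✗ (fails at j=9)
  i=9: ✗ (fails at j=10)
  i=10: ✓ (all of [11,11])
  i=11: ✓ (all of [12,12])

0, 1, 3, 6, 7, 10, 11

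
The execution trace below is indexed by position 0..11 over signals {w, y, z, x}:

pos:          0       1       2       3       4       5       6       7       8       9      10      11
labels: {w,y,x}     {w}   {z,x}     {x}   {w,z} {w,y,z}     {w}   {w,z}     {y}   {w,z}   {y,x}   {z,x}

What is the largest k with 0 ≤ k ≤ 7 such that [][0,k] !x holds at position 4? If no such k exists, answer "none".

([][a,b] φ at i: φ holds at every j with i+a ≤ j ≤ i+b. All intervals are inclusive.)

5

!x must hold from j=4 onward; find where it first fails.
  j=4: holds
  j=5: holds
  j=6: holds
  j=7: holds
  j=8: holds
  j=9: holds
  j=10: fails
Holds on [4,9], so largest k = 5.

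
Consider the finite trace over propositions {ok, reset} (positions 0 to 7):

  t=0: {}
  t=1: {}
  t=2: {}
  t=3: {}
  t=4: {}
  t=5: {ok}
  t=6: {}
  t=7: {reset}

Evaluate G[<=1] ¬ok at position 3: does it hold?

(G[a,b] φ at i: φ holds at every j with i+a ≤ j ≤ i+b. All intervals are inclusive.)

True

Check ¬ok at every j in [3,4]:
  j=3: true
  j=4: true
All positions satisfy it → formula holds.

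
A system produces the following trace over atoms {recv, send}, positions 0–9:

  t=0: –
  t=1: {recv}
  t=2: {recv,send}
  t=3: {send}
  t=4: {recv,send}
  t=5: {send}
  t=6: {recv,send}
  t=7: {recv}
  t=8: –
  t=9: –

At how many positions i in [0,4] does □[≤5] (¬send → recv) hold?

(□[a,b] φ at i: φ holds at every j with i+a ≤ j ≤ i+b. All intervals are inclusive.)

2

Evaluate at each i in [0,4]:
  i=0: ✗ (fails at j=0)
  i=1: ✓ (all of [1,6])
  i=2: ✓ (all of [2,7])
  i=3: ✗ (fails at j=8)
  i=4: ✗ (fails at j=8)
Positions where it holds: {1, 2} → 2.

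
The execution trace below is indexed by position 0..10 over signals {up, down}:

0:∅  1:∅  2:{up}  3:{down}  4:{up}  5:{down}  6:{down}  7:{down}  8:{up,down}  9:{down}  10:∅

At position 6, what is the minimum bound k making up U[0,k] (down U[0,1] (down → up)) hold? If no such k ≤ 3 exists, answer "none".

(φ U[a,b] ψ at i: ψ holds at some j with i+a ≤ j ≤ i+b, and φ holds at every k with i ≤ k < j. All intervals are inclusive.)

Need earliest j ≥ 6 with (down U[0,1] (down → up)), and up at every k in [6,j-1].
  j=6: rhs fails.
  j=7: rhs holds but lhs fails at k=6.
  j=8: rhs holds but lhs fails at k=6.
  j=9: rhs holds but lhs fails at k=6.
No witness within the range → none.

none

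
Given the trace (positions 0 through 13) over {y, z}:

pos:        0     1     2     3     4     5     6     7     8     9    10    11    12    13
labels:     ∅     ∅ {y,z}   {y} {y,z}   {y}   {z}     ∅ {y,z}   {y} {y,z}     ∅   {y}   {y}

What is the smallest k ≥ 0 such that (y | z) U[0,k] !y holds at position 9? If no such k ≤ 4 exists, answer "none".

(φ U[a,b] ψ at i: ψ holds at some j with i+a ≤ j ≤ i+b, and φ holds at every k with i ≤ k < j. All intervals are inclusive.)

Need earliest j ≥ 9 with !y, and (y | z) at every k in [9,j-1].
  j=9: rhs fails.
  j=10: rhs fails.
  j=11: rhs holds; lhs holds on [9,10]. k = 2.

2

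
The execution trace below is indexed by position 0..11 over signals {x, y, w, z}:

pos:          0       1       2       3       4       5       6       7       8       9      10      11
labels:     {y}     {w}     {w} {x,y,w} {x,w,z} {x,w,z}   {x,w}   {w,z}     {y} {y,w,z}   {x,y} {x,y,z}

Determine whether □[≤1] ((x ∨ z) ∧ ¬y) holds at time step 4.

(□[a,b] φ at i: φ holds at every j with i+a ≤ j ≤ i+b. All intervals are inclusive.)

Holds

Check ((x ∨ z) ∧ ¬y) at every j in [4,5]:
  j=4: true
  j=5: true
All positions satisfy it → formula holds.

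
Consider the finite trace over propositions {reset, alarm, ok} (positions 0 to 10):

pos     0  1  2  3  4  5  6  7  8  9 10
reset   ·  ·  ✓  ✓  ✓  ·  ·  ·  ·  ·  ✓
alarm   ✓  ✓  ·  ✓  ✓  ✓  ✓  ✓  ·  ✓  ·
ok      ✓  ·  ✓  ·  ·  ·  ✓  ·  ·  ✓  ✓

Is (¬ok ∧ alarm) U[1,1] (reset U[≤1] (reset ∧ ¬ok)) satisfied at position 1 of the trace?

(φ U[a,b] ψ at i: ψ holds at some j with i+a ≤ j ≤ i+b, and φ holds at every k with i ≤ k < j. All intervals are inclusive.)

Holds

Need some j in [2,2] with (reset U[≤1] (reset ∧ ¬ok)), and (¬ok ∧ alarm) at every k in [1,j-1].
  j=2: (reset U[≤1] (reset ∧ ¬ok)) holds; (¬ok ∧ alarm) holds at every k in [1,1] → satisfied.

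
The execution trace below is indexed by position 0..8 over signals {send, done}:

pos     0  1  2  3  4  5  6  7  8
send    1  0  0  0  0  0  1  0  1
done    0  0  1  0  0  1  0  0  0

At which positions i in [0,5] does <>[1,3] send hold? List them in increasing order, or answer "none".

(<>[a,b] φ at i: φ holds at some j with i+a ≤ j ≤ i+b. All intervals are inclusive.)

3, 4, 5

Evaluate at each i in [0,5]:
  i=0: ✗ (none in [1,3])
  i=1: ✗ (none in [2,4])
  i=2: ✗ (none in [3,5])
  i=3: ✓ (witness j=6)
  i=4: ✓ (witness j=6)
  i=5: ✓ (witness j=6)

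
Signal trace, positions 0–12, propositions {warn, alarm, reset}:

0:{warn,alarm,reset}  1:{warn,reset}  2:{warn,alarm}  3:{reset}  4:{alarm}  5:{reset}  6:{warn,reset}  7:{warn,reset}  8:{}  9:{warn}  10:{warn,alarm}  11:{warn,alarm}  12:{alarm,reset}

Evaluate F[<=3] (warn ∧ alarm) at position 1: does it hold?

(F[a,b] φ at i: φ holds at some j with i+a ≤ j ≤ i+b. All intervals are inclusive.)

Check (warn ∧ alarm) at each j in [1,4]:
  j=1: false
  j=2: true
  j=3: false
  j=4: false
Found at j=2 → formula holds.

Holds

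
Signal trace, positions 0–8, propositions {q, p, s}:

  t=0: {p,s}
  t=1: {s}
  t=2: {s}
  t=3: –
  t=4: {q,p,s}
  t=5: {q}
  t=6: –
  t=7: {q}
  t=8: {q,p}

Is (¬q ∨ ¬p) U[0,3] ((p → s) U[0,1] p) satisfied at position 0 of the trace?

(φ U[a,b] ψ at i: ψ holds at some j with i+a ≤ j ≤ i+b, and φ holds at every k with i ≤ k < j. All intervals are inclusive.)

Yes

Need some j in [0,3] with ((p → s) U[0,1] p), and (¬q ∨ ¬p) at every k in [0,j-1].
  j=0: ((p → s) U[0,1] p) holds; no prefix to check → satisfied.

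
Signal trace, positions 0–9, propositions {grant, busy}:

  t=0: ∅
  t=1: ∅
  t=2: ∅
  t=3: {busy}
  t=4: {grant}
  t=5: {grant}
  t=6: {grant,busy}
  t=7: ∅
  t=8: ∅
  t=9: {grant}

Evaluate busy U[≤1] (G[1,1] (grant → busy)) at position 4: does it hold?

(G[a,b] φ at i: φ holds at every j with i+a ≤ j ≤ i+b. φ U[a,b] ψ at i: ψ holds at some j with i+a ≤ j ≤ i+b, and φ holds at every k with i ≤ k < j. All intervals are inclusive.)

False

Need some j in [4,5] with G[1,1] (grant → busy), and busy at every k in [4,j-1].
  j=4: G[1,1] (grant → busy) — fails at 5.
  j=5: G[1,1] (grant → busy) holds, but busy fails at k=4 → not this j.
No j in the window works → until fails.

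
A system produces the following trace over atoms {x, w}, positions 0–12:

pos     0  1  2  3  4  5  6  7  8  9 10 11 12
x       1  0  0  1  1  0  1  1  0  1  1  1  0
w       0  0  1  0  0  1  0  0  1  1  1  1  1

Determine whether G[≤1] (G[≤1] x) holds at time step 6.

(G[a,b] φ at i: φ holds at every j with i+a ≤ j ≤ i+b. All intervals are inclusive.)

Check G[≤1] x at every j in [6,7]:
  j=6: holds on [6,7]
  j=7: fails at 8
Fails at j=7 → formula fails.

Does not hold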